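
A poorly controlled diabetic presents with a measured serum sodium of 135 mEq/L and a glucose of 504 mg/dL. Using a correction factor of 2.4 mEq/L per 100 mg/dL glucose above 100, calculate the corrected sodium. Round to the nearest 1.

Corrected Na = measured Na + 2.4 · (glucose − 100)/100
= 135 + 2.4 · (504 − 100)/100
= 135 + 9.7
= 144.7 mEq/L

145 mEq/L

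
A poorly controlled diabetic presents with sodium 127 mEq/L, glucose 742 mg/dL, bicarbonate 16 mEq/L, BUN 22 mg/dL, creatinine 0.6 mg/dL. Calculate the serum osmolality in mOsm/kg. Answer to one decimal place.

303.1 mOsm/kg

Calculated osmolality = 2·Na + glucose/18 + BUN/2.8
= 2·127 + 742/18 + 22/2.8
= 254 + 41.22 + 7.86
= 303.08 mOsm/kg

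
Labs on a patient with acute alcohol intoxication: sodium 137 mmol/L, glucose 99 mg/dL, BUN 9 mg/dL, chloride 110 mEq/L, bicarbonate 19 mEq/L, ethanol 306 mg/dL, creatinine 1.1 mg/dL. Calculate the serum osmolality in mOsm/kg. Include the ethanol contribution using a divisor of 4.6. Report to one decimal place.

349.2 mOsm/kg

Calculated osmolality = 2·Na + glucose/18 + BUN/2.8 + ethanol/4.6
= 2·137 + 99/18 + 9/2.8 + 306/4.6
= 274 + 5.50 + 3.21 + 66.52
= 349.23 mOsm/kg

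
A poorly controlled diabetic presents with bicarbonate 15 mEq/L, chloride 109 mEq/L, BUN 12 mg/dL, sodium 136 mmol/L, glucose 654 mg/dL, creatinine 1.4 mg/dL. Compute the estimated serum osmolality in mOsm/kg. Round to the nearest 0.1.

312.6 mOsm/kg

Calculated osmolality = 2·Na + glucose/18 + BUN/2.8
= 2·136 + 654/18 + 12/2.8
= 272 + 36.33 + 4.29
= 312.62 mOsm/kg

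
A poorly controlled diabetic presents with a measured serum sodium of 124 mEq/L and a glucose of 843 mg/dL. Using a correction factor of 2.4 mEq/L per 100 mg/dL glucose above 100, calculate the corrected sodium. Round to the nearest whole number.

142 mEq/L

Corrected Na = measured Na + 2.4 · (glucose − 100)/100
= 124 + 2.4 · (843 − 100)/100
= 124 + 17.8
= 141.8 mEq/L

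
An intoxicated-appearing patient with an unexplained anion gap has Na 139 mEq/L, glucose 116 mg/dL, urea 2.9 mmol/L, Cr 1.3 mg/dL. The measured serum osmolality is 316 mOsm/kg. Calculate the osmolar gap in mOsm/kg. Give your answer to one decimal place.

Calculated osmolality = 2·Na + glucose/18 + urea
= 2·139 + 116/18 + 2.9
= 278 + 6.44 + 2.90
= 287.34 mOsm/kg ≈ 287.3 mOsm/kg
Osmolar gap = measured − calculated = 316 − 287.3 = 28.7 mOsm/kg

28.7 mOsm/kg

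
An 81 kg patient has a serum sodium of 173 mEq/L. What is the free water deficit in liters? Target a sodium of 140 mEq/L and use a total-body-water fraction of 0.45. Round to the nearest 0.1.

8.6 L

TBW = 0.45 · 81 = 36.45 L
Free water deficit = TBW · (Na/140 − 1)
= 36.45 · (173/140 − 1)
= 36.45 · 0.2357
= 8.59 L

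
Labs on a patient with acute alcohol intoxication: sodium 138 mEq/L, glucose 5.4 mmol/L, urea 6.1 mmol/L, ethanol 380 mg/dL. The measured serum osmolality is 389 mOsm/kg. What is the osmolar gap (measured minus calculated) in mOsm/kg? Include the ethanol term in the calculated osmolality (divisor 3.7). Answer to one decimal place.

-1.2 mOsm/kg

Calculated osmolality = 2·Na + glucose + urea + ethanol/3.7
= 2·138 + 5.4 + 6.1 + 380/3.7
= 276 + 5.40 + 6.10 + 102.70
= 390.2 mOsm/kg ≈ 390.2 mOsm/kg
Osmolar gap = measured − calculated = 389 − 390.2 = -1.2 mOsm/kg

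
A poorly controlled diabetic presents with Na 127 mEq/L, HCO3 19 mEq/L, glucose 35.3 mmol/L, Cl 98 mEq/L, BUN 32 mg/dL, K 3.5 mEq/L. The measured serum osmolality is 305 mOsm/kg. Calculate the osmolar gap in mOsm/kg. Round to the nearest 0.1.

Calculated osmolality = 2·Na + glucose + BUN/2.8
= 2·127 + 35.3 + 32/2.8
= 254 + 35.30 + 11.43
= 300.73 mOsm/kg ≈ 300.7 mOsm/kg
Osmolar gap = measured − calculated = 305 − 300.7 = 4.3 mOsm/kg

4.3 mOsm/kg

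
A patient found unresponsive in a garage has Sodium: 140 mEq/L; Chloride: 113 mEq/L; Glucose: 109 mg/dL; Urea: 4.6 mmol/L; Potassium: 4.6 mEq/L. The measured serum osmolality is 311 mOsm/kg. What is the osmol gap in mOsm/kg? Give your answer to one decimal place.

20.3 mOsm/kg

Calculated osmolality = 2·Na + glucose/18 + urea
= 2·140 + 109/18 + 4.6
= 280 + 6.06 + 4.60
= 290.66 mOsm/kg ≈ 290.7 mOsm/kg
Osmolar gap = measured − calculated = 311 − 290.7 = 20.3 mOsm/kg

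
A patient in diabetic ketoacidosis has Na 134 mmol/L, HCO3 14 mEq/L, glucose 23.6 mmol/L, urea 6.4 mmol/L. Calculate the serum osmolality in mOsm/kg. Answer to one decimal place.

298.0 mOsm/kg

Calculated osmolality = 2·Na + glucose + urea
= 2·134 + 23.6 + 6.4
= 268 + 23.60 + 6.40
= 298 mOsm/kg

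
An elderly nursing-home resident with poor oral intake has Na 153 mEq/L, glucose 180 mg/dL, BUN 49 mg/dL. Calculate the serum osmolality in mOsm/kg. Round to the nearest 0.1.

Calculated osmolality = 2·Na + glucose/18 + BUN/2.8
= 2·153 + 180/18 + 49/2.8
= 306 + 10 + 17.50
= 333.5 mOsm/kg

333.5 mOsm/kg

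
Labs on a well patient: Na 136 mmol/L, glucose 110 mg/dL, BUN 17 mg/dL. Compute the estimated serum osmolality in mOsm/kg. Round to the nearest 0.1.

Calculated osmolality = 2·Na + glucose/18 + BUN/2.8
= 2·136 + 110/18 + 17/2.8
= 272 + 6.11 + 6.07
= 284.18 mOsm/kg

284.2 mOsm/kg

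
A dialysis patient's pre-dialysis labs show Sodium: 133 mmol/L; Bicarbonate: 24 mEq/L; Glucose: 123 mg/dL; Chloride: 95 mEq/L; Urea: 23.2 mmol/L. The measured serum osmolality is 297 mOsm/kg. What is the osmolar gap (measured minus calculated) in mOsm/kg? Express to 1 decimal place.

Calculated osmolality = 2·Na + glucose/18 + urea
= 2·133 + 123/18 + 23.2
= 266 + 6.83 + 23.20
= 296.03 mOsm/kg ≈ 296.0 mOsm/kg
Osmolar gap = measured − calculated = 297 − 296.0 = 1.0 mOsm/kg

1.0 mOsm/kg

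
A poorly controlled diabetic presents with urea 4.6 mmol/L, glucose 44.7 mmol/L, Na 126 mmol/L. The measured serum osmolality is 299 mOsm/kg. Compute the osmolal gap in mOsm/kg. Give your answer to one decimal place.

-2.3 mOsm/kg

Calculated osmolality = 2·Na + glucose + urea
= 2·126 + 44.7 + 4.6
= 252 + 44.70 + 4.60
= 301.3 mOsm/kg ≈ 301.3 mOsm/kg
Osmolar gap = measured − calculated = 299 − 301.3 = -2.3 mOsm/kg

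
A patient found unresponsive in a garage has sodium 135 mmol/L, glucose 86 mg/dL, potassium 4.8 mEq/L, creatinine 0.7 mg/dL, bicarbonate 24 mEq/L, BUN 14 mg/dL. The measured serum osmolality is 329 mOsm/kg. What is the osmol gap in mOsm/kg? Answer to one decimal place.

Calculated osmolality = 2·Na + glucose/18 + BUN/2.8
= 2·135 + 86/18 + 14/2.8
= 270 + 4.78 + 5
= 279.78 mOsm/kg ≈ 279.8 mOsm/kg
Osmolar gap = measured − calculated = 329 − 279.8 = 49.2 mOsm/kg

49.2 mOsm/kg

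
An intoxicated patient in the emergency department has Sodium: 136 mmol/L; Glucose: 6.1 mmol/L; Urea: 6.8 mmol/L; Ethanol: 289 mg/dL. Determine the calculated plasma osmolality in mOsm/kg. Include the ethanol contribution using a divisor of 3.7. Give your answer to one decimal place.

363.0 mOsm/kg

Calculated osmolality = 2·Na + glucose + urea + ethanol/3.7
= 2·136 + 6.1 + 6.8 + 289/3.7
= 272 + 6.10 + 6.80 + 78.11
= 363.01 mOsm/kg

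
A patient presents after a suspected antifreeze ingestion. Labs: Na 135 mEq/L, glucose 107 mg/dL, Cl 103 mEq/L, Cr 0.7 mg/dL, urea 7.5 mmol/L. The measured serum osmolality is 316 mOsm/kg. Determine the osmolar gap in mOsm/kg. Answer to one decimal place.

32.6 mOsm/kg

Calculated osmolality = 2·Na + glucose/18 + urea
= 2·135 + 107/18 + 7.5
= 270 + 5.94 + 7.50
= 283.44 mOsm/kg ≈ 283.4 mOsm/kg
Osmolar gap = measured − calculated = 316 − 283.4 = 32.6 mOsm/kg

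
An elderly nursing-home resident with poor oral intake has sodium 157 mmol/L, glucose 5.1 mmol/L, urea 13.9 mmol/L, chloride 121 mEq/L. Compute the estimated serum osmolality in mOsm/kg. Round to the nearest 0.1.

333.0 mOsm/kg

Calculated osmolality = 2·Na + glucose + urea
= 2·157 + 5.1 + 13.9
= 314 + 5.10 + 13.90
= 333 mOsm/kg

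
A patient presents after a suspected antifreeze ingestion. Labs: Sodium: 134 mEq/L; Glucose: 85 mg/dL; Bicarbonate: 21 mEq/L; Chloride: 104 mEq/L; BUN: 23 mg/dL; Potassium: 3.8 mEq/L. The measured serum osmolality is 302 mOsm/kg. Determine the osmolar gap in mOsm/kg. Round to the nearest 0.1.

21.1 mOsm/kg

Calculated osmolality = 2·Na + glucose/18 + BUN/2.8
= 2·134 + 85/18 + 23/2.8
= 268 + 4.72 + 8.21
= 280.93 mOsm/kg ≈ 280.9 mOsm/kg
Osmolar gap = measured − calculated = 302 − 280.9 = 21.1 mOsm/kg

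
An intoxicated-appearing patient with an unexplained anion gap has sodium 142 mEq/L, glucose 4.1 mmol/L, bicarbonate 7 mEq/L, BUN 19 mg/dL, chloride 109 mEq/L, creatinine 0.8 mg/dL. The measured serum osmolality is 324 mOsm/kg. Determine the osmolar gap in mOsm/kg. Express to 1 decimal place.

Calculated osmolality = 2·Na + glucose + BUN/2.8
= 2·142 + 4.1 + 19/2.8
= 284 + 4.10 + 6.79
= 294.89 mOsm/kg ≈ 294.9 mOsm/kg
Osmolar gap = measured − calculated = 324 − 294.9 = 29.1 mOsm/kg

29.1 mOsm/kg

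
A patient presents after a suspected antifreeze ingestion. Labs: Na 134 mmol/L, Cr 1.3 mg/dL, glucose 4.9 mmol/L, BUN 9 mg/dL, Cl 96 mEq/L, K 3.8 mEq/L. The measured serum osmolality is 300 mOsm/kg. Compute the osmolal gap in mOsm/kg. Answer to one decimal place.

Calculated osmolality = 2·Na + glucose + BUN/2.8
= 2·134 + 4.9 + 9/2.8
= 268 + 4.90 + 3.21
= 276.11 mOsm/kg ≈ 276.1 mOsm/kg
Osmolar gap = measured − calculated = 300 − 276.1 = 23.9 mOsm/kg

23.9 mOsm/kg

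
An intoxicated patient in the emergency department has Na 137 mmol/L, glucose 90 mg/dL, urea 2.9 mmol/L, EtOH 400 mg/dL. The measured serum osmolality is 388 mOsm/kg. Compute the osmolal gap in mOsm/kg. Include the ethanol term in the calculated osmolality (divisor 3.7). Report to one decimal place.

Calculated osmolality = 2·Na + glucose/18 + urea + ethanol/3.7
= 2·137 + 90/18 + 2.9 + 400/3.7
= 274 + 5 + 2.90 + 108.11
= 390.01 mOsm/kg ≈ 390.0 mOsm/kg
Osmolar gap = measured − calculated = 388 − 390.0 = -2.0 mOsm/kg

-2.0 mOsm/kg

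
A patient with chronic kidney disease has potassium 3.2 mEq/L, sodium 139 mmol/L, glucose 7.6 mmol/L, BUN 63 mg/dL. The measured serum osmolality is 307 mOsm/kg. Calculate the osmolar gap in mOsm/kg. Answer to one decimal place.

Calculated osmolality = 2·Na + glucose + BUN/2.8
= 2·139 + 7.6 + 63/2.8
= 278 + 7.60 + 22.50
= 308.1 mOsm/kg ≈ 308.1 mOsm/kg
Osmolar gap = measured − calculated = 307 − 308.1 = -1.1 mOsm/kg

-1.1 mOsm/kg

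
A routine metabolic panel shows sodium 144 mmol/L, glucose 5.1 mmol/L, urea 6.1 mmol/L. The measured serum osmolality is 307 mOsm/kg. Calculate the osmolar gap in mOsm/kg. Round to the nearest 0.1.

Calculated osmolality = 2·Na + glucose + urea
= 2·144 + 5.1 + 6.1
= 288 + 5.10 + 6.10
= 299.2 mOsm/kg ≈ 299.2 mOsm/kg
Osmolar gap = measured − calculated = 307 − 299.2 = 7.8 mOsm/kg

7.8 mOsm/kg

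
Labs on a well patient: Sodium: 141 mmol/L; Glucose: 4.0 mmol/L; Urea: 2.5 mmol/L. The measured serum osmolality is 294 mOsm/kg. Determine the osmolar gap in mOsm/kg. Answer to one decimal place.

5.5 mOsm/kg

Calculated osmolality = 2·Na + glucose + urea
= 2·141 + 4 + 2.5
= 282 + 4 + 2.50
= 288.5 mOsm/kg ≈ 288.5 mOsm/kg
Osmolar gap = measured − calculated = 294 − 288.5 = 5.5 mOsm/kg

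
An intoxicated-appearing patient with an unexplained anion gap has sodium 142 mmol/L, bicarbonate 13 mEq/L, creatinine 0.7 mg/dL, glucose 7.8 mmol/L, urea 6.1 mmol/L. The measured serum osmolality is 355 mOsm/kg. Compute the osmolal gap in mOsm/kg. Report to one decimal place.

57.1 mOsm/kg

Calculated osmolality = 2·Na + glucose + urea
= 2·142 + 7.8 + 6.1
= 284 + 7.80 + 6.10
= 297.9 mOsm/kg ≈ 297.9 mOsm/kg
Osmolar gap = measured − calculated = 355 − 297.9 = 57.1 mOsm/kg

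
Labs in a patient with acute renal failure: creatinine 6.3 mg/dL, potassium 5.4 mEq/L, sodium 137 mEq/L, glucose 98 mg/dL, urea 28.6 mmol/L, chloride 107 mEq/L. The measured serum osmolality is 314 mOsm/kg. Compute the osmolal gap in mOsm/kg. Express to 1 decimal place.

Calculated osmolality = 2·Na + glucose/18 + urea
= 2·137 + 98/18 + 28.6
= 274 + 5.44 + 28.60
= 308.04 mOsm/kg ≈ 308.0 mOsm/kg
Osmolar gap = measured − calculated = 314 − 308.0 = 6.0 mOsm/kg

6.0 mOsm/kg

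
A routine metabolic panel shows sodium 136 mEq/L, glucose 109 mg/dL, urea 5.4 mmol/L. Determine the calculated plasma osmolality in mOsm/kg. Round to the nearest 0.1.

283.5 mOsm/kg

Calculated osmolality = 2·Na + glucose/18 + urea
= 2·136 + 109/18 + 5.4
= 272 + 6.06 + 5.40
= 283.46 mOsm/kg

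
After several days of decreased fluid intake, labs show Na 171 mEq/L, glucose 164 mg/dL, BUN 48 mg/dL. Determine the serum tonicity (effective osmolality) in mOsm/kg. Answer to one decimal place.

Effective osmolality excludes urea (freely permeant across cell membranes):
2·Na + glucose/18
= 2·171 + 164/18
= 342 + 9.11
= 351.11 mOsm/kg

351.1 mOsm/kg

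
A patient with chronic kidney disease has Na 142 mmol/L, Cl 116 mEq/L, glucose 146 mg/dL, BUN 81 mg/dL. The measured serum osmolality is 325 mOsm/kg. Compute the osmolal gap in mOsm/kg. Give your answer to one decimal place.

Calculated osmolality = 2·Na + glucose/18 + BUN/2.8
= 2·142 + 146/18 + 81/2.8
= 284 + 8.11 + 28.93
= 321.04 mOsm/kg ≈ 321.0 mOsm/kg
Osmolar gap = measured − calculated = 325 − 321.0 = 4.0 mOsm/kg

4.0 mOsm/kg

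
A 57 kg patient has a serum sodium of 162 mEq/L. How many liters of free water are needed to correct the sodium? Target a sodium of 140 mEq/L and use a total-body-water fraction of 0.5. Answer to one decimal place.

4.5 L

TBW = 0.5 · 57 = 28.5 L
Free water deficit = TBW · (Na/140 − 1)
= 28.5 · (162/140 − 1)
= 28.5 · 0.1571
= 4.48 L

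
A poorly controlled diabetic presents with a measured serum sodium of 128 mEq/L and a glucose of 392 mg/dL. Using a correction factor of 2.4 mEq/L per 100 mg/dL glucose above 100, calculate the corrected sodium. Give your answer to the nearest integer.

Corrected Na = measured Na + 2.4 · (glucose − 100)/100
= 128 + 2.4 · (392 − 100)/100
= 128 + 7
= 135 mEq/L

135 mEq/L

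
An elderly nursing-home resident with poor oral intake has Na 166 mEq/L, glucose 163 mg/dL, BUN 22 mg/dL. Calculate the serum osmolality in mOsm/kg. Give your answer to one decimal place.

348.9 mOsm/kg

Calculated osmolality = 2·Na + glucose/18 + BUN/2.8
= 2·166 + 163/18 + 22/2.8
= 332 + 9.06 + 7.86
= 348.92 mOsm/kg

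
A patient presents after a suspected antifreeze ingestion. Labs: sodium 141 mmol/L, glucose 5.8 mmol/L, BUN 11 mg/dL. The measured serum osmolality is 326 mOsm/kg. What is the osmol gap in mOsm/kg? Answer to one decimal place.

34.3 mOsm/kg

Calculated osmolality = 2·Na + glucose + BUN/2.8
= 2·141 + 5.8 + 11/2.8
= 282 + 5.80 + 3.93
= 291.73 mOsm/kg ≈ 291.7 mOsm/kg
Osmolar gap = measured − calculated = 326 − 291.7 = 34.3 mOsm/kg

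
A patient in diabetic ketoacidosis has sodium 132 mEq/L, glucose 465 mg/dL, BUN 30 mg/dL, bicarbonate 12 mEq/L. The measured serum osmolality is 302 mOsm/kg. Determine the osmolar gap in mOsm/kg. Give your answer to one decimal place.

1.5 mOsm/kg

Calculated osmolality = 2·Na + glucose/18 + BUN/2.8
= 2·132 + 465/18 + 30/2.8
= 264 + 25.83 + 10.71
= 300.54 mOsm/kg ≈ 300.5 mOsm/kg
Osmolar gap = measured − calculated = 302 − 300.5 = 1.5 mOsm/kg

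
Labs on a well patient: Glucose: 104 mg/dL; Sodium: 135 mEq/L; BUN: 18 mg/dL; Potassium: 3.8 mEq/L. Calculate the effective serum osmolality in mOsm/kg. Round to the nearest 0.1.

275.8 mOsm/kg

Effective osmolality excludes urea (freely permeant across cell membranes):
2·Na + glucose/18
= 2·135 + 104/18
= 270 + 5.78
= 275.78 mOsm/kg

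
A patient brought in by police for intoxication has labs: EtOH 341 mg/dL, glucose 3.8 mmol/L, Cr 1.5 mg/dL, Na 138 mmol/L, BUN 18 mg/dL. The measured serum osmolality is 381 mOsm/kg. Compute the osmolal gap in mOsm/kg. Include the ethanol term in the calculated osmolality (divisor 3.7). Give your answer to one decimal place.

Calculated osmolality = 2·Na + glucose + BUN/2.8 + ethanol/3.7
= 2·138 + 3.8 + 18/2.8 + 341/3.7
= 276 + 3.80 + 6.43 + 92.16
= 378.39 mOsm/kg ≈ 378.4 mOsm/kg
Osmolar gap = measured − calculated = 381 − 378.4 = 2.6 mOsm/kg

2.6 mOsm/kg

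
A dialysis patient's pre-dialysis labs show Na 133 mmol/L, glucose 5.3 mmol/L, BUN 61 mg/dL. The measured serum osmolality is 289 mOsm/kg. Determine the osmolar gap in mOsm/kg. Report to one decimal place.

Calculated osmolality = 2·Na + glucose + BUN/2.8
= 2·133 + 5.3 + 61/2.8
= 266 + 5.30 + 21.79
= 293.09 mOsm/kg ≈ 293.1 mOsm/kg
Osmolar gap = measured − calculated = 289 − 293.1 = -4.1 mOsm/kg

-4.1 mOsm/kg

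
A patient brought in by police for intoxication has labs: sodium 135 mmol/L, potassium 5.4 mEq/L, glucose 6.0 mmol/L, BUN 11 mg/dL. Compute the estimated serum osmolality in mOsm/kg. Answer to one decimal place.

279.9 mOsm/kg

Calculated osmolality = 2·Na + glucose + BUN/2.8
= 2·135 + 6 + 11/2.8
= 270 + 6 + 3.93
= 279.93 mOsm/kg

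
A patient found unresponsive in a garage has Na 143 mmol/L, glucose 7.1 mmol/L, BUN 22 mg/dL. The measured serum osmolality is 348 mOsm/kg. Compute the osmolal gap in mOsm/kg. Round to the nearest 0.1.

47.0 mOsm/kg

Calculated osmolality = 2·Na + glucose + BUN/2.8
= 2·143 + 7.1 + 22/2.8
= 286 + 7.10 + 7.86
= 300.96 mOsm/kg ≈ 301.0 mOsm/kg
Osmolar gap = measured − calculated = 348 − 301.0 = 47.0 mOsm/kg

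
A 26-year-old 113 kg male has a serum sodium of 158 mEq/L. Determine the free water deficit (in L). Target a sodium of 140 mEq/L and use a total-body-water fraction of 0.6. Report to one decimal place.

TBW = 0.6 · 113 = 67.8 L
Free water deficit = TBW · (Na/140 − 1)
= 67.8 · (158/140 − 1)
= 67.8 · 0.1286
= 8.72 L

8.7 L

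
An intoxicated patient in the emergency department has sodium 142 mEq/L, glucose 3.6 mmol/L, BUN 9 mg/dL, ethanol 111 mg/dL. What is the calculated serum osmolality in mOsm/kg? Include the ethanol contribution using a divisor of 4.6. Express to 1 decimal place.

314.9 mOsm/kg

Calculated osmolality = 2·Na + glucose + BUN/2.8 + ethanol/4.6
= 2·142 + 3.6 + 9/2.8 + 111/4.6
= 284 + 3.60 + 3.21 + 24.13
= 314.94 mOsm/kg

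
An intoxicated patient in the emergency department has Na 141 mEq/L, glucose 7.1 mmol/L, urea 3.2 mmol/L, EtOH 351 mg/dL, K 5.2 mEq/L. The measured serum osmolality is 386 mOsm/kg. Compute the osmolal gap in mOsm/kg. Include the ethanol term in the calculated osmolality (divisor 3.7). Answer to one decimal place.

-1.2 mOsm/kg

Calculated osmolality = 2·Na + glucose + urea + ethanol/3.7
= 2·141 + 7.1 + 3.2 + 351/3.7
= 282 + 7.10 + 3.20 + 94.86
= 387.16 mOsm/kg ≈ 387.2 mOsm/kg
Osmolar gap = measured − calculated = 386 − 387.2 = -1.2 mOsm/kg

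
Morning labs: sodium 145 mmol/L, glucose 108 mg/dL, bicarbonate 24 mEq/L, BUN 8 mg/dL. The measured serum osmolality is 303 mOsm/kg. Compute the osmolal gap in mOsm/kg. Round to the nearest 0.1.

Calculated osmolality = 2·Na + glucose/18 + BUN/2.8
= 2·145 + 108/18 + 8/2.8
= 290 + 6 + 2.86
= 298.86 mOsm/kg ≈ 298.9 mOsm/kg
Osmolar gap = measured − calculated = 303 − 298.9 = 4.1 mOsm/kg

4.1 mOsm/kg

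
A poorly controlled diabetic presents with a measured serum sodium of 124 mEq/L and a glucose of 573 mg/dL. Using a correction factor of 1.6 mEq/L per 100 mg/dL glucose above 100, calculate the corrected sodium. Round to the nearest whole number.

132 mEq/L

Corrected Na = measured Na + 1.6 · (glucose − 100)/100
= 124 + 1.6 · (573 − 100)/100
= 124 + 7.6
= 131.6 mEq/L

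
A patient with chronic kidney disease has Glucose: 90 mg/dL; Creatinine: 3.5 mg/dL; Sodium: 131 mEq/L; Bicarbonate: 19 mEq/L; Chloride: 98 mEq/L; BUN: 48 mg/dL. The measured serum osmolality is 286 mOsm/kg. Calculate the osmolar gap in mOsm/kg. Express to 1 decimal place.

Calculated osmolality = 2·Na + glucose/18 + BUN/2.8
= 2·131 + 90/18 + 48/2.8
= 262 + 5 + 17.14
= 284.14 mOsm/kg ≈ 284.1 mOsm/kg
Osmolar gap = measured − calculated = 286 − 284.1 = 1.9 mOsm/kg

1.9 mOsm/kg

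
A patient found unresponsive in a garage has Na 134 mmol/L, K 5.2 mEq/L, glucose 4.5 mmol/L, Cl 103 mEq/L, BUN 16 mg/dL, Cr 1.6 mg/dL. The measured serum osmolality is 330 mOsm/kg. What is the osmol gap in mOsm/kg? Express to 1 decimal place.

51.8 mOsm/kg

Calculated osmolality = 2·Na + glucose + BUN/2.8
= 2·134 + 4.5 + 16/2.8
= 268 + 4.50 + 5.71
= 278.21 mOsm/kg ≈ 278.2 mOsm/kg
Osmolar gap = measured − calculated = 330 − 278.2 = 51.8 mOsm/kg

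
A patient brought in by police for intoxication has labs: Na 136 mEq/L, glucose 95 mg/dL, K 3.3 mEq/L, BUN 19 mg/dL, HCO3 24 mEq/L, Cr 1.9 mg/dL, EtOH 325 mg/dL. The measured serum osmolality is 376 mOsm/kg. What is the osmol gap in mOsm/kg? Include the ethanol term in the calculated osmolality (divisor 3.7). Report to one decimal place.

Calculated osmolality = 2·Na + glucose/18 + BUN/2.8 + ethanol/3.7
= 2·136 + 95/18 + 19/2.8 + 325/3.7
= 272 + 5.28 + 6.79 + 87.84
= 371.91 mOsm/kg ≈ 371.9 mOsm/kg
Osmolar gap = measured − calculated = 376 − 371.9 = 4.1 mOsm/kg

4.1 mOsm/kg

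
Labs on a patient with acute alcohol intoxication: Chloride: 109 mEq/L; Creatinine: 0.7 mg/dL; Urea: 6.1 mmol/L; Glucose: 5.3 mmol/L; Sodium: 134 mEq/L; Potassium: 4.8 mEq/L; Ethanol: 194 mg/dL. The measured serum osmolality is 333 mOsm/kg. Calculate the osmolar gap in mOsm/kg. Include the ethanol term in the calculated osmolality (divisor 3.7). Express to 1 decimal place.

1.2 mOsm/kg

Calculated osmolality = 2·Na + glucose + urea + ethanol/3.7
= 2·134 + 5.3 + 6.1 + 194/3.7
= 268 + 5.30 + 6.10 + 52.43
= 331.83 mOsm/kg ≈ 331.8 mOsm/kg
Osmolar gap = measured − calculated = 333 − 331.8 = 1.2 mOsm/kg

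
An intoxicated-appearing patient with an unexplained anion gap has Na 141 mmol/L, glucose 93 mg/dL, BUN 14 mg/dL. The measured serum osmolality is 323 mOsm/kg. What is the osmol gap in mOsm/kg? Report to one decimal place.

Calculated osmolality = 2·Na + glucose/18 + BUN/2.8
= 2·141 + 93/18 + 14/2.8
= 282 + 5.17 + 5
= 292.17 mOsm/kg ≈ 292.2 mOsm/kg
Osmolar gap = measured − calculated = 323 − 292.2 = 30.8 mOsm/kg

30.8 mOsm/kg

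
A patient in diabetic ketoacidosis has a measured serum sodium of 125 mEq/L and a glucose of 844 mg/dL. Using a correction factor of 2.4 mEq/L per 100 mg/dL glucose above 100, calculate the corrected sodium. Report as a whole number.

Corrected Na = measured Na + 2.4 · (glucose − 100)/100
= 125 + 2.4 · (844 − 100)/100
= 125 + 17.9
= 142.9 mEq/L

143 mEq/L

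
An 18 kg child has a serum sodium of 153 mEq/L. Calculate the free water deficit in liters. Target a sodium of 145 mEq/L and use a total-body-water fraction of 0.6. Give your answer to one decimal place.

TBW = 0.6 · 18 = 10.8 L
Free water deficit = TBW · (Na/145 − 1)
= 10.8 · (153/145 − 1)
= 10.8 · 0.0552
= 0.6 L

0.6 L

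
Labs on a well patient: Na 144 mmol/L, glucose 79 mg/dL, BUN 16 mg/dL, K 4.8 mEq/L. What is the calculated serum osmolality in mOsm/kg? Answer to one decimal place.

298.1 mOsm/kg

Calculated osmolality = 2·Na + glucose/18 + BUN/2.8
= 2·144 + 79/18 + 16/2.8
= 288 + 4.39 + 5.71
= 298.1 mOsm/kg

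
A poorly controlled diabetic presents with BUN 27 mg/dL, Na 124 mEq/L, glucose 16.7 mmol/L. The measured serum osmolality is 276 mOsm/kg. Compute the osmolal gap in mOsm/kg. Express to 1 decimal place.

1.7 mOsm/kg

Calculated osmolality = 2·Na + glucose + BUN/2.8
= 2·124 + 16.7 + 27/2.8
= 248 + 16.70 + 9.64
= 274.34 mOsm/kg ≈ 274.3 mOsm/kg
Osmolar gap = measured − calculated = 276 − 274.3 = 1.7 mOsm/kg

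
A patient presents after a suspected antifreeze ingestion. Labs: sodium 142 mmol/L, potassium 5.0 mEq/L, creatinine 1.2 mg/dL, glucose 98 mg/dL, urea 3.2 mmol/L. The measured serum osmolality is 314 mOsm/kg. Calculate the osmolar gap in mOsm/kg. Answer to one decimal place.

Calculated osmolality = 2·Na + glucose/18 + urea
= 2·142 + 98/18 + 3.2
= 284 + 5.44 + 3.20
= 292.64 mOsm/kg ≈ 292.6 mOsm/kg
Osmolar gap = measured − calculated = 314 − 292.6 = 21.4 mOsm/kg

21.4 mOsm/kg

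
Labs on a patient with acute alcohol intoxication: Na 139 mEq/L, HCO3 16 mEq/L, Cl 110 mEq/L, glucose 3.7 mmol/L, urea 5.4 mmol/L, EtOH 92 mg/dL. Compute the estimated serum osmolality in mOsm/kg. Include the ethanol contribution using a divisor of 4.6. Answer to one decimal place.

Calculated osmolality = 2·Na + glucose + urea + ethanol/4.6
= 2·139 + 3.7 + 5.4 + 92/4.6
= 278 + 3.70 + 5.40 + 20
= 307.1 mOsm/kg

307.1 mOsm/kg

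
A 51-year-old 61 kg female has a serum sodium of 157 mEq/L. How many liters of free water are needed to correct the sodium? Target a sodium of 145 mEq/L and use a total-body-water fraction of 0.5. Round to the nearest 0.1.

2.5 L

TBW = 0.5 · 61 = 30.5 L
Free water deficit = TBW · (Na/145 − 1)
= 30.5 · (157/145 − 1)
= 30.5 · 0.0828
= 2.53 L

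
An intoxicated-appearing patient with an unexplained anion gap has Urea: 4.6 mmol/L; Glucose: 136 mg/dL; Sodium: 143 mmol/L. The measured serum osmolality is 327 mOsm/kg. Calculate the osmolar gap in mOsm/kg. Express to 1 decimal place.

28.8 mOsm/kg

Calculated osmolality = 2·Na + glucose/18 + urea
= 2·143 + 136/18 + 4.6
= 286 + 7.56 + 4.60
= 298.16 mOsm/kg ≈ 298.2 mOsm/kg
Osmolar gap = measured − calculated = 327 − 298.2 = 28.8 mOsm/kg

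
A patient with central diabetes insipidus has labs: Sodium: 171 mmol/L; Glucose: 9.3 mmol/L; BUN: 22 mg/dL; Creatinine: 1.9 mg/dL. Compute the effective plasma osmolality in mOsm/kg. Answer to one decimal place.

Effective osmolality excludes urea (freely permeant across cell membranes):
2·Na + glucose
= 2·171 + 9.3
= 342 + 9.3
= 351.3 mOsm/kg

351.3 mOsm/kg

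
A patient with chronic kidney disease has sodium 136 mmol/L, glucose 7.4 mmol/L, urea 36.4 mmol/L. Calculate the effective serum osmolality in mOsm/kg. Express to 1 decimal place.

Effective osmolality excludes urea (freely permeant across cell membranes):
2·Na + glucose
= 2·136 + 7.4
= 272 + 7.4
= 279.4 mOsm/kg

279.4 mOsm/kg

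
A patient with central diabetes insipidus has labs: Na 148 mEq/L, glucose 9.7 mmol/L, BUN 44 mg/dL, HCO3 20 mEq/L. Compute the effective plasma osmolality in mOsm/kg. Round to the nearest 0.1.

Effective osmolality excludes urea (freely permeant across cell membranes):
2·Na + glucose
= 2·148 + 9.7
= 296 + 9.7
= 305.7 mOsm/kg

305.7 mOsm/kg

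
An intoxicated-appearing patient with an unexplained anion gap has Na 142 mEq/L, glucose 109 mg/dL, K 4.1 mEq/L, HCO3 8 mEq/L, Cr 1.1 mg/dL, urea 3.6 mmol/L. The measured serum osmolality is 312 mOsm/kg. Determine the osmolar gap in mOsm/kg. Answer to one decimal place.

18.3 mOsm/kg

Calculated osmolality = 2·Na + glucose/18 + urea
= 2·142 + 109/18 + 3.6
= 284 + 6.06 + 3.60
= 293.66 mOsm/kg ≈ 293.7 mOsm/kg
Osmolar gap = measured − calculated = 312 − 293.7 = 18.3 mOsm/kg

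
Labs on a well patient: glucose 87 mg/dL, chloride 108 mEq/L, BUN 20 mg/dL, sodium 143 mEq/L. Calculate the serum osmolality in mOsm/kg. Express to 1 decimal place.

Calculated osmolality = 2·Na + glucose/18 + BUN/2.8
= 2·143 + 87/18 + 20/2.8
= 286 + 4.83 + 7.14
= 297.97 mOsm/kg

298.0 mOsm/kg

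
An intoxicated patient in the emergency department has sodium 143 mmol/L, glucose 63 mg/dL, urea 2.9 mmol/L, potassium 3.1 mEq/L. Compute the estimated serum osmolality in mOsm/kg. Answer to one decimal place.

Calculated osmolality = 2·Na + glucose/18 + urea
= 2·143 + 63/18 + 2.9
= 286 + 3.50 + 2.90
= 292.4 mOsm/kg

292.4 mOsm/kg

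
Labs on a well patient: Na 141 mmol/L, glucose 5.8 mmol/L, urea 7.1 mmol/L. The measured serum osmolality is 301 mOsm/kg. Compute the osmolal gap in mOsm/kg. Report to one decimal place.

6.1 mOsm/kg

Calculated osmolality = 2·Na + glucose + urea
= 2·141 + 5.8 + 7.1
= 282 + 5.80 + 7.10
= 294.9 mOsm/kg ≈ 294.9 mOsm/kg
Osmolar gap = measured − calculated = 301 − 294.9 = 6.1 mOsm/kg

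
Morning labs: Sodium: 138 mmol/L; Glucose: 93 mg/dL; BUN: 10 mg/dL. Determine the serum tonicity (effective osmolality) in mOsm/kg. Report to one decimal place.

Effective osmolality excludes urea (freely permeant across cell membranes):
2·Na + glucose/18
= 2·138 + 93/18
= 276 + 5.17
= 281.17 mOsm/kg

281.2 mOsm/kg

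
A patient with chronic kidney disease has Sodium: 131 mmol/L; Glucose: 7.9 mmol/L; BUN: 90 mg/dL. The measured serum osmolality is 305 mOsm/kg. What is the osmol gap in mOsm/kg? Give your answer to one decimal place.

3.0 mOsm/kg

Calculated osmolality = 2·Na + glucose + BUN/2.8
= 2·131 + 7.9 + 90/2.8
= 262 + 7.90 + 32.14
= 302.04 mOsm/kg ≈ 302.0 mOsm/kg
Osmolar gap = measured − calculated = 305 − 302.0 = 3.0 mOsm/kg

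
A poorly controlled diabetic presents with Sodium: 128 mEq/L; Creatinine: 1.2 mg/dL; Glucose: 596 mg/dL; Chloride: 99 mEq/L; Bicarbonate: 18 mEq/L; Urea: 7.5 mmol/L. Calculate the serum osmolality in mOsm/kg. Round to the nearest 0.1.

296.6 mOsm/kg

Calculated osmolality = 2·Na + glucose/18 + urea
= 2·128 + 596/18 + 7.5
= 256 + 33.11 + 7.50
= 296.61 mOsm/kg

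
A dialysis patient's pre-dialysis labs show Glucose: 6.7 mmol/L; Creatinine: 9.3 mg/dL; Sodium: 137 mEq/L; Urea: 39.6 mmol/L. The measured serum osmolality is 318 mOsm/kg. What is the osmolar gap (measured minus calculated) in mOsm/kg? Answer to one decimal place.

-2.3 mOsm/kg

Calculated osmolality = 2·Na + glucose + urea
= 2·137 + 6.7 + 39.6
= 274 + 6.70 + 39.60
= 320.3 mOsm/kg ≈ 320.3 mOsm/kg
Osmolar gap = measured − calculated = 318 − 320.3 = -2.3 mOsm/kg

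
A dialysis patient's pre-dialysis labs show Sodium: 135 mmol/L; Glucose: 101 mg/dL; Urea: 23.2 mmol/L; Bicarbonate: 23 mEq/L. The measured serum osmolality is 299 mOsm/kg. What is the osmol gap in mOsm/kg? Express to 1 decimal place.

0.2 mOsm/kg

Calculated osmolality = 2·Na + glucose/18 + urea
= 2·135 + 101/18 + 23.2
= 270 + 5.61 + 23.20
= 298.81 mOsm/kg ≈ 298.8 mOsm/kg
Osmolar gap = measured − calculated = 299 − 298.8 = 0.2 mOsm/kg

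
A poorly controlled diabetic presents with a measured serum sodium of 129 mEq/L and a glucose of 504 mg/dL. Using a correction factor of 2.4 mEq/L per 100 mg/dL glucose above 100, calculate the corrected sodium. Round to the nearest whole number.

139 mEq/L

Corrected Na = measured Na + 2.4 · (glucose − 100)/100
= 129 + 2.4 · (504 − 100)/100
= 129 + 9.7
= 138.7 mEq/L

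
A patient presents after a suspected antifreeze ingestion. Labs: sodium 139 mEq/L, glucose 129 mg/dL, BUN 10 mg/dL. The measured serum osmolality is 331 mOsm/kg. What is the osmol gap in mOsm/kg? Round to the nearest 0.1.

Calculated osmolality = 2·Na + glucose/18 + BUN/2.8
= 2·139 + 129/18 + 10/2.8
= 278 + 7.17 + 3.57
= 288.74 mOsm/kg ≈ 288.7 mOsm/kg
Osmolar gap = measured − calculated = 331 − 288.7 = 42.3 mOsm/kg

42.3 mOsm/kg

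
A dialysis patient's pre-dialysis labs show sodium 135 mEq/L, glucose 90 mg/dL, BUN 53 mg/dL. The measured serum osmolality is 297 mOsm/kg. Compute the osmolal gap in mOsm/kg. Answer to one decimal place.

Calculated osmolality = 2·Na + glucose/18 + BUN/2.8
= 2·135 + 90/18 + 53/2.8
= 270 + 5 + 18.93
= 293.93 mOsm/kg ≈ 293.9 mOsm/kg
Osmolar gap = measured − calculated = 297 − 293.9 = 3.1 mOsm/kg

3.1 mOsm/kg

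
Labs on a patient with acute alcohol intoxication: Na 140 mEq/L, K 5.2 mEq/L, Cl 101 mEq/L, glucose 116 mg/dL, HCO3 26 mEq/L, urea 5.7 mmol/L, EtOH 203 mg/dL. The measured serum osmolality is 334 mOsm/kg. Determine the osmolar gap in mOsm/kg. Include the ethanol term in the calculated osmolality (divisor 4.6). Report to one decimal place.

Calculated osmolality = 2·Na + glucose/18 + urea + ethanol/4.6
= 2·140 + 116/18 + 5.7 + 203/4.6
= 280 + 6.44 + 5.70 + 44.13
= 336.27 mOsm/kg ≈ 336.3 mOsm/kg
Osmolar gap = measured − calculated = 334 − 336.3 = -2.3 mOsm/kg

-2.3 mOsm/kg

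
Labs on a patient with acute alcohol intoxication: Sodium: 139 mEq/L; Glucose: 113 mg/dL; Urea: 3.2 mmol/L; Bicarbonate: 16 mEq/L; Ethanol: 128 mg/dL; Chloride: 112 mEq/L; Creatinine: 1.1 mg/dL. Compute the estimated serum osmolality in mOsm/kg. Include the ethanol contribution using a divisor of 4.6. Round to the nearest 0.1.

315.3 mOsm/kg

Calculated osmolality = 2·Na + glucose/18 + urea + ethanol/4.6
= 2·139 + 113/18 + 3.2 + 128/4.6
= 278 + 6.28 + 3.20 + 27.83
= 315.31 mOsm/kg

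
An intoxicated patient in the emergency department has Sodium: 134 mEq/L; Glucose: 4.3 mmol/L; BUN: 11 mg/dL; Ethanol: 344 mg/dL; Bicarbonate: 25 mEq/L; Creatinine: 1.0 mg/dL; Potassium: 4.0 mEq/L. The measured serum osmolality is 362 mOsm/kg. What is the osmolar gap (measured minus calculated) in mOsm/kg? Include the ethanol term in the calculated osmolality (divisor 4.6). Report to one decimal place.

Calculated osmolality = 2·Na + glucose + BUN/2.8 + ethanol/4.6
= 2·134 + 4.3 + 11/2.8 + 344/4.6
= 268 + 4.30 + 3.93 + 74.78
= 351.01 mOsm/kg ≈ 351.0 mOsm/kg
Osmolar gap = measured − calculated = 362 − 351.0 = 11.0 mOsm/kg

11.0 mOsm/kg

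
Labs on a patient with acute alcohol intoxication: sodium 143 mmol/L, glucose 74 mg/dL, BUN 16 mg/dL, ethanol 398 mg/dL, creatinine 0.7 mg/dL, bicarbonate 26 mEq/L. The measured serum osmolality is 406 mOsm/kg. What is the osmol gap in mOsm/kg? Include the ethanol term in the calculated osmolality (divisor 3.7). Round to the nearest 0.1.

2.6 mOsm/kg

Calculated osmolality = 2·Na + glucose/18 + BUN/2.8 + ethanol/3.7
= 2·143 + 74/18 + 16/2.8 + 398/3.7
= 286 + 4.11 + 5.71 + 107.57
= 403.39 mOsm/kg ≈ 403.4 mOsm/kg
Osmolar gap = measured − calculated = 406 − 403.4 = 2.6 mOsm/kg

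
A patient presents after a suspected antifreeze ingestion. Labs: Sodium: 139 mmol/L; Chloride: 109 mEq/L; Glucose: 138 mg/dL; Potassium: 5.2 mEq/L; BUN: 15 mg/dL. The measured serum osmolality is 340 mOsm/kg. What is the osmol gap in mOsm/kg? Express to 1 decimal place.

Calculated osmolality = 2·Na + glucose/18 + BUN/2.8
= 2·139 + 138/18 + 15/2.8
= 278 + 7.67 + 5.36
= 291.03 mOsm/kg ≈ 291.0 mOsm/kg
Osmolar gap = measured − calculated = 340 − 291.0 = 49.0 mOsm/kg

49.0 mOsm/kg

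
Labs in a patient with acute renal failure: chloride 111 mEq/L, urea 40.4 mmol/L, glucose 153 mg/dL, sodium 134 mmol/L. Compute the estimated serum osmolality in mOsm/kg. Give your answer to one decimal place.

Calculated osmolality = 2·Na + glucose/18 + urea
= 2·134 + 153/18 + 40.4
= 268 + 8.50 + 40.40
= 316.9 mOsm/kg

316.9 mOsm/kg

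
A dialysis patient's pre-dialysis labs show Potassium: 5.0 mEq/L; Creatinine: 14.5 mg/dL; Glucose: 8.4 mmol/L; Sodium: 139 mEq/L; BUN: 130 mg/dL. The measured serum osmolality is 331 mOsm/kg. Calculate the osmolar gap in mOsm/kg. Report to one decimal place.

-1.8 mOsm/kg

Calculated osmolality = 2·Na + glucose + BUN/2.8
= 2·139 + 8.4 + 130/2.8
= 278 + 8.40 + 46.43
= 332.83 mOsm/kg ≈ 332.8 mOsm/kg
Osmolar gap = measured − calculated = 331 − 332.8 = -1.8 mOsm/kg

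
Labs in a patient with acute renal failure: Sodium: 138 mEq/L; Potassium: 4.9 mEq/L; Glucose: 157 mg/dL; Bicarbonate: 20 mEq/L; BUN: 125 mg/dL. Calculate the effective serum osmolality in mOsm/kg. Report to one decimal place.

Effective osmolality excludes urea (freely permeant across cell membranes):
2·Na + glucose/18
= 2·138 + 157/18
= 276 + 8.72
= 284.72 mOsm/kg

284.7 mOsm/kg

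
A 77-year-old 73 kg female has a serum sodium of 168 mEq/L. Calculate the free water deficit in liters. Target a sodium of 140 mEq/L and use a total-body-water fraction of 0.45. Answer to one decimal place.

6.6 L

TBW = 0.45 · 73 = 32.85 L
Free water deficit = TBW · (Na/140 − 1)
= 32.85 · (168/140 − 1)
= 32.85 · 0.2
= 6.57 L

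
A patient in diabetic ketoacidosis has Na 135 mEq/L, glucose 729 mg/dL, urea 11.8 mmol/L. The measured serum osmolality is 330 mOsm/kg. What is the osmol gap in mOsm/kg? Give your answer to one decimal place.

Calculated osmolality = 2·Na + glucose/18 + urea
= 2·135 + 729/18 + 11.8
= 270 + 40.50 + 11.80
= 322.3 mOsm/kg ≈ 322.3 mOsm/kg
Osmolar gap = measured − calculated = 330 − 322.3 = 7.7 mOsm/kg

7.7 mOsm/kg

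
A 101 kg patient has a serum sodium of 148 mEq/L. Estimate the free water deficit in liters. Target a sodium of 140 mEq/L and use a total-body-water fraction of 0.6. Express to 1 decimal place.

3.5 L

TBW = 0.6 · 101 = 60.6 L
Free water deficit = TBW · (Na/140 − 1)
= 60.6 · (148/140 − 1)
= 60.6 · 0.0571
= 3.46 L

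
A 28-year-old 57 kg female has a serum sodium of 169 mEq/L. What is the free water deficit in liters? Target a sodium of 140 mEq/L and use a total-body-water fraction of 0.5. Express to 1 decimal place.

5.9 L

TBW = 0.5 · 57 = 28.5 L
Free water deficit = TBW · (Na/140 − 1)
= 28.5 · (169/140 − 1)
= 28.5 · 0.2071
= 5.9 L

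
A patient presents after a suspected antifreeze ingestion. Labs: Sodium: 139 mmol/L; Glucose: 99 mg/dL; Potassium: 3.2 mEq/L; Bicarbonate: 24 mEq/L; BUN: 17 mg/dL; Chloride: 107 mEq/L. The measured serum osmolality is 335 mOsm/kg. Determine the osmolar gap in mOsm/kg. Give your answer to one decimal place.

45.4 mOsm/kg

Calculated osmolality = 2·Na + glucose/18 + BUN/2.8
= 2·139 + 99/18 + 17/2.8
= 278 + 5.50 + 6.07
= 289.57 mOsm/kg ≈ 289.6 mOsm/kg
Osmolar gap = measured − calculated = 335 − 289.6 = 45.4 mOsm/kg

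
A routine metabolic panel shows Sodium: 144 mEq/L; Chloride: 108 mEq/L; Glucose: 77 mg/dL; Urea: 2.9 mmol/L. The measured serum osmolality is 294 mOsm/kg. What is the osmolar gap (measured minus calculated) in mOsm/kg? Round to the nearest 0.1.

-1.2 mOsm/kg

Calculated osmolality = 2·Na + glucose/18 + urea
= 2·144 + 77/18 + 2.9
= 288 + 4.28 + 2.90
= 295.18 mOsm/kg ≈ 295.2 mOsm/kg
Osmolar gap = measured − calculated = 294 − 295.2 = -1.2 mOsm/kg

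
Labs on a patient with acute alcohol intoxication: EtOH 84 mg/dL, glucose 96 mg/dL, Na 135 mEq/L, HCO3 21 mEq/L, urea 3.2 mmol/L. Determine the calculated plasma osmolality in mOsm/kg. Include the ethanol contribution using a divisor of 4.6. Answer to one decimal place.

Calculated osmolality = 2·Na + glucose/18 + urea + ethanol/4.6
= 2·135 + 96/18 + 3.2 + 84/4.6
= 270 + 5.33 + 3.20 + 18.26
= 296.79 mOsm/kg

296.8 mOsm/kg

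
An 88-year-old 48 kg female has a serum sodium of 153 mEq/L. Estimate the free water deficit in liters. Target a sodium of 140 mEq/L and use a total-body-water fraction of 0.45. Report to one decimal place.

TBW = 0.45 · 48 = 21.6 L
Free water deficit = TBW · (Na/140 − 1)
= 21.6 · (153/140 − 1)
= 21.6 · 0.0929
= 2.01 L

2.0 L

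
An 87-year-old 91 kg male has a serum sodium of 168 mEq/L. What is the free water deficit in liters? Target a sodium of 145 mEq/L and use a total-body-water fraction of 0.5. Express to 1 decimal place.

TBW = 0.5 · 91 = 45.5 L
Free water deficit = TBW · (Na/145 − 1)
= 45.5 · (168/145 − 1)
= 45.5 · 0.1586
= 7.22 L

7.2 L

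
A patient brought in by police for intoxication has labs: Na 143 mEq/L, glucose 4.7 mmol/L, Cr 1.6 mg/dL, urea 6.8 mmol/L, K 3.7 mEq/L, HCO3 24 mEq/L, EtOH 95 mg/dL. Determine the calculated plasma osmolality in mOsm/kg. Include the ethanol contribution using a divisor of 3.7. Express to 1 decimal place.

323.2 mOsm/kg

Calculated osmolality = 2·Na + glucose + urea + ethanol/3.7
= 2·143 + 4.7 + 6.8 + 95/3.7
= 286 + 4.70 + 6.80 + 25.68
= 323.18 mOsm/kg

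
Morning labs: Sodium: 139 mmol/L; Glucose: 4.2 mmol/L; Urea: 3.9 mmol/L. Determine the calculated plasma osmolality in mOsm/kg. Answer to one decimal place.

286.1 mOsm/kg

Calculated osmolality = 2·Na + glucose + urea
= 2·139 + 4.2 + 3.9
= 278 + 4.20 + 3.90
= 286.1 mOsm/kg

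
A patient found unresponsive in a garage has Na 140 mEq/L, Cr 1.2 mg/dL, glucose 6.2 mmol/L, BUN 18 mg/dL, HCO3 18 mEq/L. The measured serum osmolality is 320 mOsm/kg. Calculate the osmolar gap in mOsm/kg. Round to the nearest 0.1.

27.4 mOsm/kg

Calculated osmolality = 2·Na + glucose + BUN/2.8
= 2·140 + 6.2 + 18/2.8
= 280 + 6.20 + 6.43
= 292.63 mOsm/kg ≈ 292.6 mOsm/kg
Osmolar gap = measured − calculated = 320 − 292.6 = 27.4 mOsm/kg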